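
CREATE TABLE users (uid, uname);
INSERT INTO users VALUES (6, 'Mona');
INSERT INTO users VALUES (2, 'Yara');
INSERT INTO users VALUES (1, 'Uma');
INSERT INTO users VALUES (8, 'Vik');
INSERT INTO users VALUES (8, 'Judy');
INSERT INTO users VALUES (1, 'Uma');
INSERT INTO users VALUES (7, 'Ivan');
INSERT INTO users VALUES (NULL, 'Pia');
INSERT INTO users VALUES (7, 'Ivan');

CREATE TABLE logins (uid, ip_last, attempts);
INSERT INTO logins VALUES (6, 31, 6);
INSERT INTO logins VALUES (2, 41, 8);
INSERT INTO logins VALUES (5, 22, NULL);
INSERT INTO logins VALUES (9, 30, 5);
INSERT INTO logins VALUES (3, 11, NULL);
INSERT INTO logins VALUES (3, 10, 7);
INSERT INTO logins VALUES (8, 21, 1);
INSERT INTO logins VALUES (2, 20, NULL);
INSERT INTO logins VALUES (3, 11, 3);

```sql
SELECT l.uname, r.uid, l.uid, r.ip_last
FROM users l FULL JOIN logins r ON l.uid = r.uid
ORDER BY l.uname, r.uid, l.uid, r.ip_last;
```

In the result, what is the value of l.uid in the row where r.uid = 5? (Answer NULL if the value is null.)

NULL

FULL OUTER JOIN keeps every row from both sides; unmatched rows get NULL for the other side's columns.
Matching on l.uid = r.uid. A NULL in a compared column never satisfies the condition.
Matched pairs: 5; unmatched l rows kept: 5; unmatched r rows kept: 5.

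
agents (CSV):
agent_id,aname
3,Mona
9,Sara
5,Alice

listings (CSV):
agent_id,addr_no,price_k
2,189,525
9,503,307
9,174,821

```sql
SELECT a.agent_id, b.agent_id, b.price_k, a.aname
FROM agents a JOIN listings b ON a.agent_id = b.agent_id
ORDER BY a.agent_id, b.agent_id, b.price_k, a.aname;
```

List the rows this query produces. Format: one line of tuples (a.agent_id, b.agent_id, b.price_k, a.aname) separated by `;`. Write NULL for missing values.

(9, 9, 307, Sara); (9, 9, 821, Sara)

INNER JOIN keeps only pairs where the ON condition holds.
Matching on a.agent_id = b.agent_id.
- a row (agent_id=3): no match → dropped.
- a row (agent_id=9): matches 2 b row(s) → 2 output row(s).
- a row (agent_id=5): no match → dropped.
After projecting and ordering:
a.agent_id | b.agent_id | b.price_k | a.aname
9 | 9 | 307 | Sara
9 | 9 | 821 | Sara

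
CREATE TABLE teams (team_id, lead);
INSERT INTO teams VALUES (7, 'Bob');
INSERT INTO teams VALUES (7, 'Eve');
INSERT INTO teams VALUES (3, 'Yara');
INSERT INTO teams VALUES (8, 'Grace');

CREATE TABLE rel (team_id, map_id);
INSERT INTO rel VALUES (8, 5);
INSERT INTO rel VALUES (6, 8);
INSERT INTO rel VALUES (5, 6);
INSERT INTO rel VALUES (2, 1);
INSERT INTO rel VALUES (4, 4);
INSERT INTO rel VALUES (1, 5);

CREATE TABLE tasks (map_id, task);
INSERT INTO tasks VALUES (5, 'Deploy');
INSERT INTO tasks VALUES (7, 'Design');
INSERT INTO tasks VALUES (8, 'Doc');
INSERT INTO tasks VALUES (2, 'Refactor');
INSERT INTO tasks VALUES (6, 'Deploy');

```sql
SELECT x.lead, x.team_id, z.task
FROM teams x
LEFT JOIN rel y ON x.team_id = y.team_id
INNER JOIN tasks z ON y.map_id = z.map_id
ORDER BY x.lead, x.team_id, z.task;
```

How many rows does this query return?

Joins associate left-to-right: teams LEFT JOIN rel on team_id gives 4 intermediate row(s).
Then INNER JOIN `tasks z` on map_id: keep only rows whose y.map_id appears in z.
Result: 1 row(s).

1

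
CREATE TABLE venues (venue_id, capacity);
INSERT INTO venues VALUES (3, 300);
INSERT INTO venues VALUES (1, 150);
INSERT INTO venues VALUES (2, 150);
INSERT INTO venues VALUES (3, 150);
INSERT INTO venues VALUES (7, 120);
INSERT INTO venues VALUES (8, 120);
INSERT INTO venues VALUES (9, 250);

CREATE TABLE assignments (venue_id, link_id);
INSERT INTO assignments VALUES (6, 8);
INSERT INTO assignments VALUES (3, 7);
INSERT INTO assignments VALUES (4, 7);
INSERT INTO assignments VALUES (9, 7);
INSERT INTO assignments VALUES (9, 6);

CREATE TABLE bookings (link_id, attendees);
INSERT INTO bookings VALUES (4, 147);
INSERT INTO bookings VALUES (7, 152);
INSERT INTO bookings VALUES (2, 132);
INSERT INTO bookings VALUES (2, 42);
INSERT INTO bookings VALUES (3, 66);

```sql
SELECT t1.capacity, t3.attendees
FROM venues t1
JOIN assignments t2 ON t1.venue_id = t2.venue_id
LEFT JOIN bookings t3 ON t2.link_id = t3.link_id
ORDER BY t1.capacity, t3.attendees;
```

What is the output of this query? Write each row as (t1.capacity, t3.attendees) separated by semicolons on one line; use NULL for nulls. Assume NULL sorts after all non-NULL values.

(150, 152); (250, 152); (250, NULL); (300, 152)

Joins associate left-to-right: venues INNER JOIN assignments on venue_id gives 4 intermediate row(s).
Then LEFT JOIN `bookings t3` on link_id: each of those 4 rows is kept; rows whose t2.link_id has no match in t3 get NULL for t3's columns.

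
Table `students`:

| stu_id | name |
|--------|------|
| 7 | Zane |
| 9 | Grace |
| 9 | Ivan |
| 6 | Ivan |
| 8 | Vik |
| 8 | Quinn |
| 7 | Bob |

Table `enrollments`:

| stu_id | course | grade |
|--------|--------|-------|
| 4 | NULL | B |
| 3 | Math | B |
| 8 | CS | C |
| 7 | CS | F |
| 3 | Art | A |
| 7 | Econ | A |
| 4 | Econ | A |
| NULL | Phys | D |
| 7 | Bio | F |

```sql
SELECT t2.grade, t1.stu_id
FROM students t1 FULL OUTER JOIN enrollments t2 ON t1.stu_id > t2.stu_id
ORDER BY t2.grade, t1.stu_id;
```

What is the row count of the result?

43

FULL OUTER JOIN keeps every row from both sides; unmatched rows get NULL for the other side's columns.
Matching on t1.stu_id > t2.stu_id. A NULL in a compared column never satisfies the condition.
- t1 row (stu_id=7): matches 4 t2 row(s) → 4 output row(s).
- t1 row (stu_id=9): matches 8 t2 row(s) → 8 output row(s).
- t1 row (stu_id=9): matches 8 t2 row(s) → 8 output row(s).
- t1 row (stu_id=6): matches 4 t2 row(s) → 4 output row(s).
- t1 row (stu_id=8): matches 7 t2 row(s) → 7 output row(s).
- t1 row (stu_id=8): matches 7 t2 row(s) → 7 output row(s).
- t1 row (stu_id=7): matches 4 t2 row(s) → 4 output row(s).
- plus 1 unmatched t2 row(s), each kept with NULL t1 columns.
Total: 42 matched + 1 padded = 43 rows.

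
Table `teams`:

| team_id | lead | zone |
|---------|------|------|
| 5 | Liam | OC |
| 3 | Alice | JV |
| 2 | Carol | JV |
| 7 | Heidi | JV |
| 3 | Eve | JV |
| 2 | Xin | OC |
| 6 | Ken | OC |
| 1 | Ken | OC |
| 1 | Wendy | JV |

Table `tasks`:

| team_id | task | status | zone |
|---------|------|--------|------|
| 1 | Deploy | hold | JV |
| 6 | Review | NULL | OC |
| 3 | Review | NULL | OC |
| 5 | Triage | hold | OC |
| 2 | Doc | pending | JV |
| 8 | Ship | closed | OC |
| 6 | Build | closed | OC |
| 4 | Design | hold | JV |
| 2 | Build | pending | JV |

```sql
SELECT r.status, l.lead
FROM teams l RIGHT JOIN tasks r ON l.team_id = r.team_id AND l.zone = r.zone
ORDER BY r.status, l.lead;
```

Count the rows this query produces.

9

RIGHT JOIN keeps every row from `tasks`; unmatched rows get NULL for `teams`'s columns.
Matching on l.team_id = r.team_id AND l.zone = r.zone.
- l row (team_id=5, zone=OC): matches 1 r row(s) → 1 output row(s).
- l row (team_id=3, zone=JV): no match.
- l row (team_id=2, zone=JV): matches 2 r row(s) → 2 output row(s).
- l row (team_id=7, zone=JV): no match.
- l row (team_id=3, zone=JV): no match.
- l row (team_id=2, zone=OC): no match.
- l row (team_id=6, zone=OC): matches 2 r row(s) → 2 output row(s).
- l row (team_id=1, zone=OC): no match.
- l row (team_id=1, zone=JV): matches 1 r row(s) → 1 output row(s).
- 3 r row(s) had no l match → kept, l columns NULL.
Total: 6 matched + 3 padded = 9 rows.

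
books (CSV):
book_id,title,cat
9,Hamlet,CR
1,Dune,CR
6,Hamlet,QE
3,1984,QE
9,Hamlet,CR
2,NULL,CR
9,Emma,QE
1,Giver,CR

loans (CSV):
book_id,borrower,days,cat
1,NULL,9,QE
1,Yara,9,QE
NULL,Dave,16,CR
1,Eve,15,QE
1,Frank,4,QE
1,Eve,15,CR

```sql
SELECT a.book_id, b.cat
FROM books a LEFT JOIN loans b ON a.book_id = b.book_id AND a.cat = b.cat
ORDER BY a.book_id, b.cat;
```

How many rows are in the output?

8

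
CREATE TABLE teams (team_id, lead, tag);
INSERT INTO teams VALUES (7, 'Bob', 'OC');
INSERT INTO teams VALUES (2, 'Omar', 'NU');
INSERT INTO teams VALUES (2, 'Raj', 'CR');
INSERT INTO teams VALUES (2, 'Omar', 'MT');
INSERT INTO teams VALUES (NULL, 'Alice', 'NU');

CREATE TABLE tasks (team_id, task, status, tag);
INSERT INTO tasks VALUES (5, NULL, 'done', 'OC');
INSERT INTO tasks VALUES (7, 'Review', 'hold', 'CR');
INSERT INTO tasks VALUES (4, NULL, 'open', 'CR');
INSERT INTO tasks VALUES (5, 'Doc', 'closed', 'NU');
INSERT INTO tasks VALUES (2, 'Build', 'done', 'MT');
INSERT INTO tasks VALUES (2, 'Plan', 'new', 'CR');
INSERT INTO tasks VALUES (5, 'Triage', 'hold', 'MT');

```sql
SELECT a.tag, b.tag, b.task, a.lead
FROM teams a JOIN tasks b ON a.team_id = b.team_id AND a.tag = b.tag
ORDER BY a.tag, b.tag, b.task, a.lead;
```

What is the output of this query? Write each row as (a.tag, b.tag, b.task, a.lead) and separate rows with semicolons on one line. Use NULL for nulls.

(CR, CR, Plan, Raj); (MT, MT, Build, Omar)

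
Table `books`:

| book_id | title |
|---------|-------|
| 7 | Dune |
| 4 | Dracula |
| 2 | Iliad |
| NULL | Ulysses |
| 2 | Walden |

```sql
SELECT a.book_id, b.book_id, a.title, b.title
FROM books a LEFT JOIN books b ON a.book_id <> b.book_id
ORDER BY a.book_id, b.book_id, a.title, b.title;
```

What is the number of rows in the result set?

11

LEFT JOIN keeps every row from `books a`; unmatched rows get NULL for `books b`'s columns.
Matching on a.book_id <> b.book_id. A NULL in a compared column never satisfies the condition.
Matched pairs: 10; unmatched a rows kept: 1.
Total: 10 matched + 1 padded = 11 rows.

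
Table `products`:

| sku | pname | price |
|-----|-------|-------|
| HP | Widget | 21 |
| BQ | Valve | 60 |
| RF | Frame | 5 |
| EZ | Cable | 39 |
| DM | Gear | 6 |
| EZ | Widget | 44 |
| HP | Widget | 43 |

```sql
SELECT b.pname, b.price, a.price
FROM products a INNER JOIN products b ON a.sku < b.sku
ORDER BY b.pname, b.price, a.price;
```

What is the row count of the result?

INNER JOIN keeps only pairs where the ON condition holds.
Matching on a.sku < b.sku.
Matched pairs: 19.
Total: 19 rows.

19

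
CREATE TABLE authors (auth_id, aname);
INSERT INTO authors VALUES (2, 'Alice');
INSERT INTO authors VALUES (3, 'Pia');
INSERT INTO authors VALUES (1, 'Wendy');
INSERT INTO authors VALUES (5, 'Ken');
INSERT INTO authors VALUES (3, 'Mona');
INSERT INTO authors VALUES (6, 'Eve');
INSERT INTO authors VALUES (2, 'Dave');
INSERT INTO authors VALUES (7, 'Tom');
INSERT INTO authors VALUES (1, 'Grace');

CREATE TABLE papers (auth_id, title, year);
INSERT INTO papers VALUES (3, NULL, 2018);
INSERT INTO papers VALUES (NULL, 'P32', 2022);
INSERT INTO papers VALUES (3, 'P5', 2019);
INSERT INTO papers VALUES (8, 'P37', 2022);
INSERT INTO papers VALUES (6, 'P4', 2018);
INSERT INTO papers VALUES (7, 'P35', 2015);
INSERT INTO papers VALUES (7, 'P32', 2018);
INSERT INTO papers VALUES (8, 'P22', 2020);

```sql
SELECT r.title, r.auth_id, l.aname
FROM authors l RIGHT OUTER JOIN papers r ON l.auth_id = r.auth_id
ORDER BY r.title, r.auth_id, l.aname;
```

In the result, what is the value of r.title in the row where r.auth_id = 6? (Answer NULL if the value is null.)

P4

RIGHT JOIN keeps every row from `papers`; unmatched rows get NULL for `authors`'s columns.
Matching on l.auth_id = r.auth_id. A NULL in a compared column never satisfies the condition.
- l row (auth_id=2): no match.
- l row (auth_id=3): matches 2 r row(s) → 2 output row(s).
- l row (auth_id=1): no match.
- l row (auth_id=5): no match.
- l row (auth_id=3): matches 2 r row(s) → 2 output row(s).
- l row (auth_id=6): matches 1 r row(s) → 1 output row(s).
- l row (auth_id=2): no match.
- l row (auth_id=7): matches 2 r row(s) → 2 output row(s).
- l row (auth_id=1): no match.
- plus 3 unmatched r row(s), each kept with NULL l columns.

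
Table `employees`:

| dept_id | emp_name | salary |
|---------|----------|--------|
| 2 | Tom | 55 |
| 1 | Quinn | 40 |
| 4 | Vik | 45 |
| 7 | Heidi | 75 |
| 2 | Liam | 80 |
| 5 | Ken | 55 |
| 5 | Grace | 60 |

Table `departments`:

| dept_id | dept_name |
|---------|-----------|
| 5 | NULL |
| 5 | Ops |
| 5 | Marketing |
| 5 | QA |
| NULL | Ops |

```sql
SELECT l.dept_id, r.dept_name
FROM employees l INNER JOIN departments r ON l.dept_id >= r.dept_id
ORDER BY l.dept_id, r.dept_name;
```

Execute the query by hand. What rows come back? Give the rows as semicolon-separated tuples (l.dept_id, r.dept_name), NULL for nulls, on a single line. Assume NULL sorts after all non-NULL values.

INNER JOIN keeps only pairs where the ON condition holds.
Matching on l.dept_id >= r.dept_id. A NULL in a compared column never satisfies the condition.
Matched pairs: 12.

(5, Marketing); (5, Marketing); (5, Ops); (5, Ops); (5, QA); (5, QA); (5, NULL); (5, NULL); (7, Marketing); (7, Ops); (7, QA); (7, NULL)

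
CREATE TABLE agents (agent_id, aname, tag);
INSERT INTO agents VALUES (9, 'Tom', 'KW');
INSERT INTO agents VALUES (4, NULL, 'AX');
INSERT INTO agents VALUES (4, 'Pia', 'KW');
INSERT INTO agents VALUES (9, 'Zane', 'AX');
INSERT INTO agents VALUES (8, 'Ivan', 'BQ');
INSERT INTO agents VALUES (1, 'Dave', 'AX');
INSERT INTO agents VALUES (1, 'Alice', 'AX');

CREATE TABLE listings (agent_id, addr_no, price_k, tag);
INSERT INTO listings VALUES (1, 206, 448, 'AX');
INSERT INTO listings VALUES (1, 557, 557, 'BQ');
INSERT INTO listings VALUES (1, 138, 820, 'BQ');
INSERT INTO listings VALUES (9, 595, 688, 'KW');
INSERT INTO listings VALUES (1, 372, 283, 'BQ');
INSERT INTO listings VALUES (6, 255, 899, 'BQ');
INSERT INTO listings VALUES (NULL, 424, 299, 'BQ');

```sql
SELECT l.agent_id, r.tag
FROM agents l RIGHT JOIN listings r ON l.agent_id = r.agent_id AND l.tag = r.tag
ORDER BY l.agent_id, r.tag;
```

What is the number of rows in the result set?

RIGHT JOIN keeps every row from `listings`; unmatched rows get NULL for `agents`'s columns.
Matching on l.agent_id = r.agent_id AND l.tag = r.tag. A NULL in a compared column never satisfies the condition.
- l[0] agent_id=9, tag=KW → 1 match(es) in r → 1 row(s).
- l[1] agent_id=4, tag=AX → no match.
- l[2] agent_id=4, tag=KW → no match.
- l[3] agent_id=9, tag=AX → no match.
- l[4] agent_id=8, tag=BQ → no match.
- l[5] agent_id=1, tag=AX → 1 match(es) in r → 1 row(s).
- l[6] agent_id=1, tag=AX → 1 match(es) in r → 1 row(s).
- 5 row(s) from r found no l partner → padded with NULL.
Total: 3 matched + 5 padded = 8 rows.

8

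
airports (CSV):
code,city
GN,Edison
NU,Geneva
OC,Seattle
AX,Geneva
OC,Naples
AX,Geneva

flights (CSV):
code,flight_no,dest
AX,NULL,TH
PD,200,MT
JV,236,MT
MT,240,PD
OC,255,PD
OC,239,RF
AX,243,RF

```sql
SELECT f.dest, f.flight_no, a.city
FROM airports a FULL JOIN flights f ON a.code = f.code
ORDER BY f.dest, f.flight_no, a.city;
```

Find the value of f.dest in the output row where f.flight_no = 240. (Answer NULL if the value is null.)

PD

FULL OUTER JOIN keeps every row from both sides; unmatched rows get NULL for the other side's columns.
Matching on a.code = f.code.
- a row (code=GN): no match → kept, f columns NULL.
- a row (code=NU): no match → kept, f columns NULL.
- a row (code=OC): matches 2 f row(s) → 2 output row(s).
- a row (code=AX): matches 2 f row(s) → 2 output row(s).
- a row (code=OC): matches 2 f row(s) → 2 output row(s).
- a row (code=AX): matches 2 f row(s) → 2 output row(s).
- plus 3 unmatched f row(s), each kept with NULL a columns.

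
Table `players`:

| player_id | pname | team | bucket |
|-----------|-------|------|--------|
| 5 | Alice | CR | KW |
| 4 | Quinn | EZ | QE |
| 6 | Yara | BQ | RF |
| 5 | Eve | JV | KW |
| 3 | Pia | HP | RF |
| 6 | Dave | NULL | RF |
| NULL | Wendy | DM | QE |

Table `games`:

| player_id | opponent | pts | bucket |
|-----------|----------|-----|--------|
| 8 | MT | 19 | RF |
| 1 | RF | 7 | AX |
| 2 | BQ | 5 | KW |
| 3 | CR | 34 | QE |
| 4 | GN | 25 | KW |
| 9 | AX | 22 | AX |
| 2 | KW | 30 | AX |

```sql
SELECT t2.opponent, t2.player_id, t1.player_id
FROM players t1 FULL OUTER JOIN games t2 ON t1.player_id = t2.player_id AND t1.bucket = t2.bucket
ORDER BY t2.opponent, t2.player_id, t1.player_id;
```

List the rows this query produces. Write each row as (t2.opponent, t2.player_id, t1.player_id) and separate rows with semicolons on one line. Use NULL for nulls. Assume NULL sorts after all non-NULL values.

(AX, 9, NULL); (BQ, 2, NULL); (CR, 3, NULL); (GN, 4, NULL); (KW, 2, NULL); (MT, 8, NULL); (RF, 1, NULL); (NULL, NULL, 3); (NULL, NULL, 4); (NULL, NULL, 5); (NULL, NULL, 5); (NULL, NULL, 6); (NULL, NULL, 6); (NULL, NULL, NULL)

FULL OUTER JOIN keeps every row from both sides; unmatched rows get NULL for the other side's columns.
Matching on t1.player_id = t2.player_id AND t1.bucket = t2.bucket. A NULL in a compared column never satisfies the condition.
- t1 row (player_id=5, bucket=KW): no match → kept, t2 columns NULL.
- t1 row (player_id=4, bucket=QE): no match → kept, t2 columns NULL.
- t1 row (player_id=6, bucket=RF): no match → kept, t2 columns NULL.
- t1 row (player_id=5, bucket=KW): no match → kept, t2 columns NULL.
- t1 row (player_id=3, bucket=RF): no match → kept, t2 columns NULL.
- t1 row (player_id=6, bucket=RF): no match → kept, t2 columns NULL.
- t1 row (player_id=NULL, bucket=QE): no match → kept, t2 columns NULL.
- plus 7 unmatched t2 row(s), each kept with NULL t1 columns.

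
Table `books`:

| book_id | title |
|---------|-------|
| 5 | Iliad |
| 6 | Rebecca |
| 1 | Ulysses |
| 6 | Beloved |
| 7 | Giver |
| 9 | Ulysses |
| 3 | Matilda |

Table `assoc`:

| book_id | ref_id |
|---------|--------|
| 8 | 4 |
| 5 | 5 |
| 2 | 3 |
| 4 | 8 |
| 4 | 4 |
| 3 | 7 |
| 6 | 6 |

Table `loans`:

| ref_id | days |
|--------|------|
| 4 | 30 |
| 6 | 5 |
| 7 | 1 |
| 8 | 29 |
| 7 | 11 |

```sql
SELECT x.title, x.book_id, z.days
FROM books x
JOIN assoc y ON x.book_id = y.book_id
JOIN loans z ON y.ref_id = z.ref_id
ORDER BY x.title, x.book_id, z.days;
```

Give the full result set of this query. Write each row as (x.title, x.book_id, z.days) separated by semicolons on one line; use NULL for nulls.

Step 1 — x INNER JOIN y on book_id → 4 row(s).
Then INNER JOIN `loans z` on ref_id: keep only rows whose y.ref_id appears in z.

(Beloved, 6, 5); (Matilda, 3, 1); (Matilda, 3, 11); (Rebecca, 6, 5)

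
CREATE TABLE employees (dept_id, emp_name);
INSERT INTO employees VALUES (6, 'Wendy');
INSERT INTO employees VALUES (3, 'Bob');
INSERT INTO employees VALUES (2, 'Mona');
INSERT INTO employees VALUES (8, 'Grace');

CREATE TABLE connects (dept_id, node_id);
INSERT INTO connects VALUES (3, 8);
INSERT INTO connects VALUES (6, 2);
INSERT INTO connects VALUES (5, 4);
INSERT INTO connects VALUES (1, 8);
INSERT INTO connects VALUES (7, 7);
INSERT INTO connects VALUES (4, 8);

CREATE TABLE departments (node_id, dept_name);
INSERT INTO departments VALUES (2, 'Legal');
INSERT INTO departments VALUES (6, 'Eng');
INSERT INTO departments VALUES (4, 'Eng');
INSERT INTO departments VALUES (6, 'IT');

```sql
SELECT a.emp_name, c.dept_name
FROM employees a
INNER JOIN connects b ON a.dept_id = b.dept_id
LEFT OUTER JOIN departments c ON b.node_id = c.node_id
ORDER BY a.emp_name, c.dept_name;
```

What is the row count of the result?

2

Evaluate left to right. First `employees a INNER JOIN connects b` on dept_id: 2 row(s).
Then LEFT JOIN `departments c` on node_id: each of those 2 rows is kept; rows whose b.node_id has no match in c get NULL for c's columns.
Result: 2 row(s).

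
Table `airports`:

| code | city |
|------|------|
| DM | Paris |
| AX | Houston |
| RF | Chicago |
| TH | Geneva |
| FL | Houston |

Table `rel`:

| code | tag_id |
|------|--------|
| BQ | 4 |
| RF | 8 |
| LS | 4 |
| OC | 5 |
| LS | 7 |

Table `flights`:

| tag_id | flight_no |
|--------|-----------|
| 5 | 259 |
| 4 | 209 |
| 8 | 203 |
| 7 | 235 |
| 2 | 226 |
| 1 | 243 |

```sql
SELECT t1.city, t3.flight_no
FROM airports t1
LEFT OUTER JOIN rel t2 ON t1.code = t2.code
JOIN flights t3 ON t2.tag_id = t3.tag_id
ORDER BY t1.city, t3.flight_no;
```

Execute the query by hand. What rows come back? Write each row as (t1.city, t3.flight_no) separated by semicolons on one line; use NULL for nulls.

(Chicago, 203)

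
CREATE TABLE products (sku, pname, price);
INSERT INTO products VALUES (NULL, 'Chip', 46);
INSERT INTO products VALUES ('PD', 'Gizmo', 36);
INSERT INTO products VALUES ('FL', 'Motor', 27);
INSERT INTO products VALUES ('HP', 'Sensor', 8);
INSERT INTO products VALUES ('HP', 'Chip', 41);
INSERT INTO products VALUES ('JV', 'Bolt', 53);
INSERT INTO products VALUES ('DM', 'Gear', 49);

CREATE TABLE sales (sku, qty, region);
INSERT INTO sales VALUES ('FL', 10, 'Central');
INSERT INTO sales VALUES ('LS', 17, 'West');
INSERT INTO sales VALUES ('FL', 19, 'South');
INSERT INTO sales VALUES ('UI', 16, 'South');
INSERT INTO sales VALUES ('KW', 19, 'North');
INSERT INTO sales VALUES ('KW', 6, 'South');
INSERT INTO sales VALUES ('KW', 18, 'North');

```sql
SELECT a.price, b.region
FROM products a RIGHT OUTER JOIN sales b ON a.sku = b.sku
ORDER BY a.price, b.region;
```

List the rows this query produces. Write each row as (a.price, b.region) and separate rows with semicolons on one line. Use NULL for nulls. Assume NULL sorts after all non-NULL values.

RIGHT JOIN keeps every row from `sales`; unmatched rows get NULL for `products`'s columns.
Matching on a.sku = b.sku. A NULL in a compared column never satisfies the condition.
- sku=NULL: no matching b row.
- sku=PD: no matching b row.
- sku=FL: 2 matching b row(s), so 2 row(s) emitted.
- sku=HP: no matching b row.
- sku=HP: no matching b row.
- sku=JV: no matching b row.
- sku=DM: no matching b row.
- plus 5 unmatched b row(s), each kept with NULL a columns.
After projecting and ordering:
a.price | b.region
27 | Central
27 | South
NULL | North
NULL | North
NULL | South
NULL | South
NULL | West

(27, Central); (27, South); (NULL, North); (NULL, North); (NULL, South); (NULL, South); (NULL, West)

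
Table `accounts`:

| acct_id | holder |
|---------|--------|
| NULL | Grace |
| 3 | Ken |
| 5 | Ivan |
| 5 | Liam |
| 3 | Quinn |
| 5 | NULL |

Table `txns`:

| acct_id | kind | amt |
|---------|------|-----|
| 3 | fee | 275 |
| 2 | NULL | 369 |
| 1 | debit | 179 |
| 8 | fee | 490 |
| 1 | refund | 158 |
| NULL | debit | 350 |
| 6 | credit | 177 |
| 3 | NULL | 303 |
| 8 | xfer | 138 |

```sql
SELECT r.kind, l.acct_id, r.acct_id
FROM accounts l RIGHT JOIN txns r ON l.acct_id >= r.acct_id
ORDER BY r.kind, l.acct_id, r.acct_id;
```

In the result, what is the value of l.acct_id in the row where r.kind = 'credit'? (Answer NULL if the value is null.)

NULL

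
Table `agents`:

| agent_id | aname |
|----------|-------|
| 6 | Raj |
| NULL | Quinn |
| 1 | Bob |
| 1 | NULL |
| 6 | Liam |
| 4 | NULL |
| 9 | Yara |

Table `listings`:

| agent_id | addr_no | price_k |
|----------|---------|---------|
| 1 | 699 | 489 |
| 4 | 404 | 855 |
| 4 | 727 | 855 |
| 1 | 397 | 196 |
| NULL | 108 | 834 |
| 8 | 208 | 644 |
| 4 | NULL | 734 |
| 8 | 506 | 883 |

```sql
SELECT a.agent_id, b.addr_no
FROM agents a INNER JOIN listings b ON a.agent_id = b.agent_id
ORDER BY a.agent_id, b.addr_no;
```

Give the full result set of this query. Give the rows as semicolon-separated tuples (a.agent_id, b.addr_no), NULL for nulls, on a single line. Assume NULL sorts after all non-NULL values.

INNER JOIN keeps only pairs where the ON condition holds.
Matching on a.agent_id = b.agent_id. A NULL in a compared column never satisfies the condition.
- a (agent_id=6) has no partner → excluded.
- a (agent_id=NULL) has no partner → excluded.
- a (agent_id=1) pairs with 2 row(s) of b.
- a (agent_id=1) pairs with 2 row(s) of b.
- a (agent_id=6) has no partner → excluded.
- a (agent_id=4) pairs with 3 row(s) of b.
- a (agent_id=9) has no partner → excluded.
After projecting and ordering:
a.agent_id | b.addr_no
1 | 397
1 | 397
1 | 699
1 | 699
4 | 404
4 | 727
4 | NULL

(1, 397); (1, 397); (1, 699); (1, 699); (4, 404); (4, 727); (4, NULL)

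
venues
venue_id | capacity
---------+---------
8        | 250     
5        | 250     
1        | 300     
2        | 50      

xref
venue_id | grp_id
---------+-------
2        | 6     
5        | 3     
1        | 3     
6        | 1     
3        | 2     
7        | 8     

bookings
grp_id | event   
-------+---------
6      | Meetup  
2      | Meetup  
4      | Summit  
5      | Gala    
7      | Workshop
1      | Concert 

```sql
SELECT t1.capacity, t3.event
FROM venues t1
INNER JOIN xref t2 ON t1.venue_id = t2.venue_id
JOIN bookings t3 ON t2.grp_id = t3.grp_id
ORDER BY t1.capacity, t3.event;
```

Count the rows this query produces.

Joins associate left-to-right: venues INNER JOIN xref on venue_id gives 3 intermediate row(s).
Then INNER JOIN `bookings t3` on grp_id: keep only rows whose t2.grp_id appears in t3.
Result: 1 row(s).

1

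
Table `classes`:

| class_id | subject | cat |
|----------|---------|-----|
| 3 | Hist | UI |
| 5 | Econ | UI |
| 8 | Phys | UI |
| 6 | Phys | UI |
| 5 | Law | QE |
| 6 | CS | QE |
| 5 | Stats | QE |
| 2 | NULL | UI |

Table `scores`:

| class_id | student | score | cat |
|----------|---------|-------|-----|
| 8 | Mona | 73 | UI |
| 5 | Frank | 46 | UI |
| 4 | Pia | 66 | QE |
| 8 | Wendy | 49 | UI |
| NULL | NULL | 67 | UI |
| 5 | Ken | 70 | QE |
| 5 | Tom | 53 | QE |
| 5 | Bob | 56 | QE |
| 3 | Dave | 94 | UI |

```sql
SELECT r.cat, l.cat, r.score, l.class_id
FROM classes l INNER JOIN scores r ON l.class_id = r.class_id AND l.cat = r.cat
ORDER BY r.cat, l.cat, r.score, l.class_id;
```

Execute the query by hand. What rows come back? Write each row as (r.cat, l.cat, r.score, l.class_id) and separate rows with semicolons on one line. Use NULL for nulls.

(QE, QE, 53, 5); (QE, QE, 53, 5); (QE, QE, 56, 5); (QE, QE, 56, 5); (QE, QE, 70, 5); (QE, QE, 70, 5); (UI, UI, 46, 5); (UI, UI, 49, 8); (UI, UI, 73, 8); (UI, UI, 94, 3)

INNER JOIN keeps only pairs where the ON condition holds.
Matching on l.class_id = r.class_id AND l.cat = r.cat. A NULL in a compared column never satisfies the condition.
Matched pairs: 10.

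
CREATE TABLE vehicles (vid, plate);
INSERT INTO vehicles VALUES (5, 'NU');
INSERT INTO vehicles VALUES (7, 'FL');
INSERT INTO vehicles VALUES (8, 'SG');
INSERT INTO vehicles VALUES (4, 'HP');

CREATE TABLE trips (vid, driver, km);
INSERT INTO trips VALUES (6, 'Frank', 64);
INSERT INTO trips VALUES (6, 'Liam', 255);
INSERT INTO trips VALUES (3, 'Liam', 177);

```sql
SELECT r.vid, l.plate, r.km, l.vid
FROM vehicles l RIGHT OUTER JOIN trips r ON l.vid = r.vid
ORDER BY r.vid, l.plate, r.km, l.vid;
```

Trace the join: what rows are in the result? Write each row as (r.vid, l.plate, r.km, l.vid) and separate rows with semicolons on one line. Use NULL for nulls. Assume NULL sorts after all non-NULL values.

(3, NULL, 177, NULL); (6, NULL, 64, NULL); (6, NULL, 255, NULL)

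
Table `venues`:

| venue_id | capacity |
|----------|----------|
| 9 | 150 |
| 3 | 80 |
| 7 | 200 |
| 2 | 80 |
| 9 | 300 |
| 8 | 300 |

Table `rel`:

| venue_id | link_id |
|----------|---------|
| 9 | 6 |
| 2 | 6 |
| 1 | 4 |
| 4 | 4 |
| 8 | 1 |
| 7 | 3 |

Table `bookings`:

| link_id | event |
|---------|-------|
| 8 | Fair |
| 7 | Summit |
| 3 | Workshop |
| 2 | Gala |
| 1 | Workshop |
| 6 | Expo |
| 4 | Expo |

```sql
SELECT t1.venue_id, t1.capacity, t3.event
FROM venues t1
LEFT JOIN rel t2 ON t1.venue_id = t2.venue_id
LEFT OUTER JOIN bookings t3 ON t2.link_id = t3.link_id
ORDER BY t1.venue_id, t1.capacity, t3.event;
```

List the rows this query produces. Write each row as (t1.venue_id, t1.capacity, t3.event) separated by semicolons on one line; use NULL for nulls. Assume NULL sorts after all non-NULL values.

(2, 80, Expo); (3, 80, NULL); (7, 200, Workshop); (8, 300, Workshop); (9, 150, Expo); (9, 300, Expo)

Evaluate left to right. First `venues t1 LEFT JOIN rel t2` on venue_id: 6 row(s).
Then LEFT JOIN `bookings t3` on link_id: each of those 6 rows is kept; rows whose t2.link_id has no match in t3 get NULL for t3's columns.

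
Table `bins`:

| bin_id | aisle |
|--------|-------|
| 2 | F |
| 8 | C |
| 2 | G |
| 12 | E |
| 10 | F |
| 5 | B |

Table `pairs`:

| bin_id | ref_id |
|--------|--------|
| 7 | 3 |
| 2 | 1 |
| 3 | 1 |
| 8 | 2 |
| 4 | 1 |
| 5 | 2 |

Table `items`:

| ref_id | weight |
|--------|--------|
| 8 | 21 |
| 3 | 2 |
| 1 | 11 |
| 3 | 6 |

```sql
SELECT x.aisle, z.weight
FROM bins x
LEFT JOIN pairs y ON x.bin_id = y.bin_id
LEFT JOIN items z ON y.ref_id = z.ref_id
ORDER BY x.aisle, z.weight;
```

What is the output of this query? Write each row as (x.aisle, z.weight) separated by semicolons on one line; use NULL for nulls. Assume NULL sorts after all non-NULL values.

(B, NULL); (C, NULL); (E, NULL); (F, 11); (F, NULL); (G, 11)

Joins associate left-to-right: bins LEFT JOIN pairs on bin_id gives 6 intermediate row(s).
Then LEFT JOIN `items z` on ref_id: each of those 6 rows is kept; rows whose y.ref_id has no match in z get NULL for z's columns.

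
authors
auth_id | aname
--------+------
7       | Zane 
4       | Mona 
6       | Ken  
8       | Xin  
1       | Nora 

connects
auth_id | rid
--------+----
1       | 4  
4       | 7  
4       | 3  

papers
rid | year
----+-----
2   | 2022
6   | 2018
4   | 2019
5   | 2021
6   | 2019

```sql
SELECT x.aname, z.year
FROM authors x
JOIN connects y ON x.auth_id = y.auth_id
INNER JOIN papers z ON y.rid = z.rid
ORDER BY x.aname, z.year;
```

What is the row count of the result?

Evaluate left to right. First `authors x INNER JOIN connects y` on auth_id: 3 row(s).
Then INNER JOIN `papers z` on rid: keep only rows whose y.rid appears in z.
Result: 1 row(s).

1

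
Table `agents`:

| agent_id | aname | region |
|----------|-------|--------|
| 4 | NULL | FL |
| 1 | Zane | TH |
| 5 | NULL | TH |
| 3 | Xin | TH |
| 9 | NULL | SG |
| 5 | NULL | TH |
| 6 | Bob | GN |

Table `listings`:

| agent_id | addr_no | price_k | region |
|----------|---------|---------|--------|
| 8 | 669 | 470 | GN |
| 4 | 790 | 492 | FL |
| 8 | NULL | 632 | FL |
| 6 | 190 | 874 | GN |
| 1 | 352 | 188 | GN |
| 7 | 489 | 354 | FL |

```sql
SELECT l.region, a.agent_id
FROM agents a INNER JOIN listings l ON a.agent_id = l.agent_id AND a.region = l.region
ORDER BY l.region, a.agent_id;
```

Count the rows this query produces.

INNER JOIN keeps only pairs where the ON condition holds.
Matching on a.agent_id = l.agent_id AND a.region = l.region.
- a[0] agent_id=4, region=FL → 1 match(es) in l → 1 row(s).
- a[1] agent_id=1, region=TH → no match; dropped.
- a[2] agent_id=5, region=TH → no match; dropped.
- a[3] agent_id=3, region=TH → no match; dropped.
- a[4] agent_id=9, region=SG → no match; dropped.
- a[5] agent_id=5, region=TH → no match; dropped.
- a[6] agent_id=6, region=GN → 1 match(es) in l → 1 row(s).
Total: 2 rows.

2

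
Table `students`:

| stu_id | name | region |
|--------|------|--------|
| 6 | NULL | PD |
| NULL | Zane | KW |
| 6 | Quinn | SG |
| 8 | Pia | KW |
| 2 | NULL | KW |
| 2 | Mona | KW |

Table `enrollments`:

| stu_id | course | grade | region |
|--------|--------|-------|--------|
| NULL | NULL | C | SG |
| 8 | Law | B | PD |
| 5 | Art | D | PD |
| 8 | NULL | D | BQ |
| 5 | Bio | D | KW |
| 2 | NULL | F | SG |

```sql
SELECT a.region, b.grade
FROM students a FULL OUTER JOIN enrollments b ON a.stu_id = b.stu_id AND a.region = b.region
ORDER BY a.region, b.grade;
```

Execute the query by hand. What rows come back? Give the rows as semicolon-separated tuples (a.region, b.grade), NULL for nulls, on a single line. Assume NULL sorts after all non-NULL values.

(KW, NULL); (KW, NULL); (KW, NULL); (KW, NULL); (PD, NULL); (SG, NULL); (NULL, B); (NULL, C); (NULL, D); (NULL, D); (NULL, D); (NULL, F)

FULL OUTER JOIN keeps every row from both sides; unmatched rows get NULL for the other side's columns.
Matching on a.stu_id = b.stu_id AND a.region = b.region. A NULL in a compared column never satisfies the condition.
- a row (stu_id=6, region=PD): no match → kept, b columns NULL.
- a row (stu_id=NULL, region=KW): no match → kept, b columns NULL.
- a row (stu_id=6, region=SG): no match → kept, b columns NULL.
- a row (stu_id=8, region=KW): no match → kept, b columns NULL.
- a row (stu_id=2, region=KW): no match → kept, b columns NULL.
- a row (stu_id=2, region=KW): no match → kept, b columns NULL.
- 6 b row(s) had no a match → kept, a columns NULL.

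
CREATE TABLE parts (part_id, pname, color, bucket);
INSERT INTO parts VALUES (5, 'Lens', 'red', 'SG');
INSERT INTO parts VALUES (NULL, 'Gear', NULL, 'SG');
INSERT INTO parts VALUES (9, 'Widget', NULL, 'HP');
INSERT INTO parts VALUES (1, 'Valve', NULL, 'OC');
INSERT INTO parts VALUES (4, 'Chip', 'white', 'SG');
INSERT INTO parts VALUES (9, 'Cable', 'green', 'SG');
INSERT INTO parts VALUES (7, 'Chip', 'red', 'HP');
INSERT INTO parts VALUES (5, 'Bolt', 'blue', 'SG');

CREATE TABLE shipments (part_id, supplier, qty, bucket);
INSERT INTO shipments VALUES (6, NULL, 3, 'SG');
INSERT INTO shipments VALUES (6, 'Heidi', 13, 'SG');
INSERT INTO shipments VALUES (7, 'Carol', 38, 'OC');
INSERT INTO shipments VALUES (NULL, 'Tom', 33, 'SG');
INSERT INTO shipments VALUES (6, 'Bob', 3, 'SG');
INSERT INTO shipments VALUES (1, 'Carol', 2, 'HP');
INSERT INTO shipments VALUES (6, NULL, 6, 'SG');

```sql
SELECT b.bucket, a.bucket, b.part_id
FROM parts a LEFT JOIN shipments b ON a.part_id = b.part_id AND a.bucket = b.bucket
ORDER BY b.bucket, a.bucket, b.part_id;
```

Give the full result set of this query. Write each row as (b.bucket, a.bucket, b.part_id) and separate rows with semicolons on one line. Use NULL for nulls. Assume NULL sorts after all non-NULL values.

(NULL, HP, NULL); (NULL, HP, NULL); (NULL, OC, NULL); (NULL, SG, NULL); (NULL, SG, NULL); (NULL, SG, NULL); (NULL, SG, NULL); (NULL, SG, NULL)

LEFT JOIN keeps every row from `parts`; unmatched rows get NULL for `shipments`'s columns.
Matching on a.part_id = b.part_id AND a.bucket = b.bucket. A NULL in a compared column never satisfies the condition.
- a[0] part_id=5, bucket=SG → no match; kept with NULLs on the b side.
- a[1] part_id=NULL, bucket=SG → no match; kept with NULLs on the b side.
- a[2] part_id=9, bucket=HP → no match; kept with NULLs on the b side.
- a[3] part_id=1, bucket=OC → no match; kept with NULLs on the b side.
- a[4] part_id=4, bucket=SG → no match; kept with NULLs on the b side.
- a[5] part_id=9, bucket=SG → no match; kept with NULLs on the b side.
- a[6] part_id=7, bucket=HP → no match; kept with NULLs on the b side.
- a[7] part_id=5, bucket=SG → no match; kept with NULLs on the b side.
After projecting and ordering:
b.bucket | a.bucket | b.part_id
NULL | HP | NULL
NULL | HP | NULL
NULL | OC | NULL
NULL | SG | NULL
NULL | SG | NULL
NULL | SG | NULL
NULL | SG | NULL
NULL | SG | NULL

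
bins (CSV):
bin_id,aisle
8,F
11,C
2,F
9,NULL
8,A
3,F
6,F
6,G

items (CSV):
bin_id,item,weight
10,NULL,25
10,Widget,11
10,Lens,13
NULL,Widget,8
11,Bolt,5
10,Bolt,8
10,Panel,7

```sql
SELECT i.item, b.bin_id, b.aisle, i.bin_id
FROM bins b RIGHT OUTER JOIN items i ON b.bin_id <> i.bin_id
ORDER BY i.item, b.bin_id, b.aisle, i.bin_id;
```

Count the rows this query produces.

48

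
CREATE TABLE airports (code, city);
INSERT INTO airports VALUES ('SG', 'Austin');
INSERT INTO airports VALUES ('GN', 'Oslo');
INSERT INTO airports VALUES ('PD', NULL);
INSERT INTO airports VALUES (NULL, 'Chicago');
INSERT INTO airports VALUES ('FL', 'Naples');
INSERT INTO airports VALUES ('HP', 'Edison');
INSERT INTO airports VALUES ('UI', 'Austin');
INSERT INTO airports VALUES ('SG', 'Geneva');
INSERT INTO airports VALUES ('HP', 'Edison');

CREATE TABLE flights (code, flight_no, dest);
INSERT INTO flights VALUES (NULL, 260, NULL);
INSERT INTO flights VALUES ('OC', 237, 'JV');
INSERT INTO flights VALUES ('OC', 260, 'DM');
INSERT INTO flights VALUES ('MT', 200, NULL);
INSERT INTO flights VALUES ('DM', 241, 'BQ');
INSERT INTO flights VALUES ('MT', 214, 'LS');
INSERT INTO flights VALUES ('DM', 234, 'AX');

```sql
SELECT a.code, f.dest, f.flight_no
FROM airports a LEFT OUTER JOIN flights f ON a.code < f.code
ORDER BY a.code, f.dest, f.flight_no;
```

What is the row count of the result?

LEFT JOIN keeps every row from `airports`; unmatched rows get NULL for `flights`'s columns.
Matching on a.code < f.code. A NULL in a compared column never satisfies the condition.
- code=SG: no f row matches, row kept with f columns NULL.
- code=GN: 4 matching f row(s), so 4 row(s) emitted.
- code=PD: no f row matches, row kept with f columns NULL.
- code=NULL: no f row matches, row kept with f columns NULL.
- code=FL: 4 matching f row(s), so 4 row(s) emitted.
- code=HP: 4 matching f row(s), so 4 row(s) emitted.
- code=UI: no f row matches, row kept with f columns NULL.
- code=SG: no f row matches, row kept with f columns NULL.
- code=HP: 4 matching f row(s), so 4 row(s) emitted.
Total: 16 matched + 5 padded = 21 rows.

21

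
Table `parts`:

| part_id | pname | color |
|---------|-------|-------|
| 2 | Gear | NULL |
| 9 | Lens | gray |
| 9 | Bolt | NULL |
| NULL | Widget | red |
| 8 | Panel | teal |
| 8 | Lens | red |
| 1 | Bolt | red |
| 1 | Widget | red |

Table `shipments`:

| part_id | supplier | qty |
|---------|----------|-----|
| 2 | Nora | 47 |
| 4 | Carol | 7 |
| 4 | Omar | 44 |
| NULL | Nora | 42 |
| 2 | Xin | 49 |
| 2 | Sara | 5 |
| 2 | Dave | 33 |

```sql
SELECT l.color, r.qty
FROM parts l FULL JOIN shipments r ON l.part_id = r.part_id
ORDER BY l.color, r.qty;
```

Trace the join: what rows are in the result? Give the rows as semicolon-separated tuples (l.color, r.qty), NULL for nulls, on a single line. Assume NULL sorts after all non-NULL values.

(gray, NULL); (red, NULL); (red, NULL); (red, NULL); (red, NULL); (teal, NULL); (NULL, 5); (NULL, 7); (NULL, 33); (NULL, 42); (NULL, 44); (NULL, 47); (NULL, 49); (NULL, NULL)

FULL OUTER JOIN keeps every row from both sides; unmatched rows get NULL for the other side's columns.
Matching on l.part_id = r.part_id. A NULL in a compared column never satisfies the condition.
- l[0] part_id=2 → 4 match(es) in r → 4 row(s).
- l[1] part_id=9 → no match; kept with NULLs on the r side.
- l[2] part_id=9 → no match; kept with NULLs on the r side.
- l[3] part_id=NULL → no match; kept with NULLs on the r side.
- l[4] part_id=8 → no match; kept with NULLs on the r side.
- l[5] part_id=8 → no match; kept with NULLs on the r side.
- l[6] part_id=1 → no match; kept with NULLs on the r side.
- l[7] part_id=1 → no match; kept with NULLs on the r side.
- 3 row(s) from r found no l partner → padded with NULL.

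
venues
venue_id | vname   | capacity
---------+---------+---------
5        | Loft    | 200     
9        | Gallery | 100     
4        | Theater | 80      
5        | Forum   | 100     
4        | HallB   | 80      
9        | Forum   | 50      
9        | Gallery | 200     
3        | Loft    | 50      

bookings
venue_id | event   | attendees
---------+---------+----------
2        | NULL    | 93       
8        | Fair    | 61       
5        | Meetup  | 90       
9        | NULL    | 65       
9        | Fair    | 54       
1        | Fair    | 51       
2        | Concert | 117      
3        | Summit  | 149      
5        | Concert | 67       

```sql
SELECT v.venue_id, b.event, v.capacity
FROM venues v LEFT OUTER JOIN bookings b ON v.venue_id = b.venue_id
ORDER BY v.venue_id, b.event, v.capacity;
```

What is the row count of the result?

13

LEFT JOIN keeps every row from `venues`; unmatched rows get NULL for `bookings`'s columns.
Matching on v.venue_id = b.venue_id.
- v (venue_id=5) pairs with 2 row(s) of b.
- v (venue_id=9) pairs with 2 row(s) of b.
- v (venue_id=4) has no partner → padded with NULL.
- v (venue_id=5) pairs with 2 row(s) of b.
- v (venue_id=4) has no partner → padded with NULL.
- v (venue_id=9) pairs with 2 row(s) of b.
- v (venue_id=9) pairs with 2 row(s) of b.
- v (venue_id=3) pairs with 1 row(s) of b.
Total: 11 matched + 2 padded = 13 rows.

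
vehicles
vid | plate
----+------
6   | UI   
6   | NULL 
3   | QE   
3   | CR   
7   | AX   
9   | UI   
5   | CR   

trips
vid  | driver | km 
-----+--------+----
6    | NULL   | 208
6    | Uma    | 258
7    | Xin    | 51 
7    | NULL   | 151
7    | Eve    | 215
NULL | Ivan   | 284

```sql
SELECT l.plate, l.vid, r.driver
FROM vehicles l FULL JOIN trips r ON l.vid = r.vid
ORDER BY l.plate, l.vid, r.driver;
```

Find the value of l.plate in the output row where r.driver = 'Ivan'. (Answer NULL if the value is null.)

NULL

FULL OUTER JOIN keeps every row from both sides; unmatched rows get NULL for the other side's columns.
Matching on l.vid = r.vid. A NULL in a compared column never satisfies the condition.
Matched pairs: 7; unmatched l rows kept: 4; unmatched r rows kept: 1.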